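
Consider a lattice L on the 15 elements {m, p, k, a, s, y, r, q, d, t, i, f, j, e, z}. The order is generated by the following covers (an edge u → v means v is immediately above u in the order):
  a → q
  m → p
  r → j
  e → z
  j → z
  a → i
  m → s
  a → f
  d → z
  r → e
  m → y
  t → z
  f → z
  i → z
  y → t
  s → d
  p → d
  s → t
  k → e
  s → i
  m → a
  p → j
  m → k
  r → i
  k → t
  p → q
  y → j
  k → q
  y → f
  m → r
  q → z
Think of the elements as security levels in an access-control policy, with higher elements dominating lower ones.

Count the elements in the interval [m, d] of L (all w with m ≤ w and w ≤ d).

The interval [m, d] = {d, m, p, s}, which has 4 elements.

4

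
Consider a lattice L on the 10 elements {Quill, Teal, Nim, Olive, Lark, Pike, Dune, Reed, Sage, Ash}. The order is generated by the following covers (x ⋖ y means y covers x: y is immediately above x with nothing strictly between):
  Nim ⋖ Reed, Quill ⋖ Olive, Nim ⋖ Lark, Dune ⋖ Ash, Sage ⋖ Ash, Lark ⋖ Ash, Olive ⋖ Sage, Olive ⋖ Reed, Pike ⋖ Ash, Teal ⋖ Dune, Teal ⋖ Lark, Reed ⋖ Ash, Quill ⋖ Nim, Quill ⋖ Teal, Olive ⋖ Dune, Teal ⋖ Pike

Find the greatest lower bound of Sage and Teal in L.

Common lower bounds of {Sage, Teal}: Quill.
The greatest among these is Quill.

Quill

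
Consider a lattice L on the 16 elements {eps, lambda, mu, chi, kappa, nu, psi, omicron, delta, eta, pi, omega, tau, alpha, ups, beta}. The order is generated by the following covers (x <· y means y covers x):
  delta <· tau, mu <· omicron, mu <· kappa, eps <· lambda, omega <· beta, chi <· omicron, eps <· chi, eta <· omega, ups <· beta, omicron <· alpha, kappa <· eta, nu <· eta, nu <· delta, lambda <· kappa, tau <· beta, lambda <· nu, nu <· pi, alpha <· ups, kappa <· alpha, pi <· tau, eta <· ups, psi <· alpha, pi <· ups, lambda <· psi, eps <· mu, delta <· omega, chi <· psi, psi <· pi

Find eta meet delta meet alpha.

lambda

Common lower bounds of {eta, delta, alpha}: eps, lambda.
The greatest among these is lambda.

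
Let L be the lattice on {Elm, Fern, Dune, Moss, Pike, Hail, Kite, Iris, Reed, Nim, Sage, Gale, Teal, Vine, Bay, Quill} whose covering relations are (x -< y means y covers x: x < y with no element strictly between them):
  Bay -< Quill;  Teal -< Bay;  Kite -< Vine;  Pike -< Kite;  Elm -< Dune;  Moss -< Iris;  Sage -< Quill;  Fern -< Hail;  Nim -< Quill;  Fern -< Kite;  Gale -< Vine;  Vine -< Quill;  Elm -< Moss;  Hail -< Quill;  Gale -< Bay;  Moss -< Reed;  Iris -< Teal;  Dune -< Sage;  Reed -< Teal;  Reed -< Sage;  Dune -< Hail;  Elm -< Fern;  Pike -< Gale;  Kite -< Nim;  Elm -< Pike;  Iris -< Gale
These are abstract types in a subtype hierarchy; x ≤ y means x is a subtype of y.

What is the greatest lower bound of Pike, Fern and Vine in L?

Common lower bounds of {Pike, Fern, Vine}: Elm.
The greatest among these is Elm.

Elm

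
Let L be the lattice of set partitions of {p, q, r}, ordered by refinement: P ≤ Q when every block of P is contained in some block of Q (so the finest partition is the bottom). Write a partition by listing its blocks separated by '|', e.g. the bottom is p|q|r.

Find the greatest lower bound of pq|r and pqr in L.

The meet (common refinement) of pq|r and pqr intersects blocks pairwise, giving pq|r.

pq|r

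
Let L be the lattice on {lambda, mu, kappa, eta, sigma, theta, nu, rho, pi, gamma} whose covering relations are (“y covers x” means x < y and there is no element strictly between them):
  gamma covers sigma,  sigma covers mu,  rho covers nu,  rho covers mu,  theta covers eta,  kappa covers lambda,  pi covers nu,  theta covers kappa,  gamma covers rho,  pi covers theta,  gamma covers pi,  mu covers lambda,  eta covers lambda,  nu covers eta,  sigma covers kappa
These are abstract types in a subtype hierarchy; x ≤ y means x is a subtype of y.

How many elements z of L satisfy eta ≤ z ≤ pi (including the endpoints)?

The interval [eta, pi] = {eta, nu, pi, theta}, which has 4 elements.

4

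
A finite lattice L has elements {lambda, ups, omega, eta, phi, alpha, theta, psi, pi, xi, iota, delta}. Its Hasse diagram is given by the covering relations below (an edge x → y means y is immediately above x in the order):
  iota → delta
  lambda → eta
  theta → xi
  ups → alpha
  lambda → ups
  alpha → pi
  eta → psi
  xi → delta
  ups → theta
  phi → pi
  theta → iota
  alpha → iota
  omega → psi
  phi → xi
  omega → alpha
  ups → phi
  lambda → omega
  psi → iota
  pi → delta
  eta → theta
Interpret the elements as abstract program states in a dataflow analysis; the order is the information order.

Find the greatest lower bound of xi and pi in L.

phi

Common lower bounds of {xi, pi}: lambda, phi, ups.
The greatest among these is phi.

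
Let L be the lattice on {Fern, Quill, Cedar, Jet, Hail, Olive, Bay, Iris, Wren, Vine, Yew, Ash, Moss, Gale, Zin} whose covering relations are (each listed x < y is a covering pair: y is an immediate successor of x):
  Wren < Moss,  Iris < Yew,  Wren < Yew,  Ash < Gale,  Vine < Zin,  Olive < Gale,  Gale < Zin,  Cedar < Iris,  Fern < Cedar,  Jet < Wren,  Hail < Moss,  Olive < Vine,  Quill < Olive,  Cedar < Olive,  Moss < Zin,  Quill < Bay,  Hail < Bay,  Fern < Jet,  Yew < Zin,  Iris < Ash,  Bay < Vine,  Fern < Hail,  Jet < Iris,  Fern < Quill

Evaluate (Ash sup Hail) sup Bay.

Zin

Ash ∨ Hail = Zin
Zin ∨ Bay = Zin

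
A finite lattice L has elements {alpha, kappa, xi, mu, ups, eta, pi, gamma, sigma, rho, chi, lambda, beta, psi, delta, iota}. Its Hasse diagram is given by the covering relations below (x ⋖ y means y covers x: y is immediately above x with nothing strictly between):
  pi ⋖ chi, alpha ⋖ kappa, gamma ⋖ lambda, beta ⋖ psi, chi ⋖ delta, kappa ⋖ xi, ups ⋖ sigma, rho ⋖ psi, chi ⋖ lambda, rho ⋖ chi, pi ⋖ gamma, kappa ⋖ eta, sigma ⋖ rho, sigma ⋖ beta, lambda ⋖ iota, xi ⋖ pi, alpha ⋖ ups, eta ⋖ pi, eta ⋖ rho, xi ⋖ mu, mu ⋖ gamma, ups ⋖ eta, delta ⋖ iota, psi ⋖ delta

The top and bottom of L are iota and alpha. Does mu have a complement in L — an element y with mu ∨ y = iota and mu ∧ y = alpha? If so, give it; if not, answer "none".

beta

Need y with mu ∨ y = iota and mu ∧ y = alpha.
Checking each element gives: beta.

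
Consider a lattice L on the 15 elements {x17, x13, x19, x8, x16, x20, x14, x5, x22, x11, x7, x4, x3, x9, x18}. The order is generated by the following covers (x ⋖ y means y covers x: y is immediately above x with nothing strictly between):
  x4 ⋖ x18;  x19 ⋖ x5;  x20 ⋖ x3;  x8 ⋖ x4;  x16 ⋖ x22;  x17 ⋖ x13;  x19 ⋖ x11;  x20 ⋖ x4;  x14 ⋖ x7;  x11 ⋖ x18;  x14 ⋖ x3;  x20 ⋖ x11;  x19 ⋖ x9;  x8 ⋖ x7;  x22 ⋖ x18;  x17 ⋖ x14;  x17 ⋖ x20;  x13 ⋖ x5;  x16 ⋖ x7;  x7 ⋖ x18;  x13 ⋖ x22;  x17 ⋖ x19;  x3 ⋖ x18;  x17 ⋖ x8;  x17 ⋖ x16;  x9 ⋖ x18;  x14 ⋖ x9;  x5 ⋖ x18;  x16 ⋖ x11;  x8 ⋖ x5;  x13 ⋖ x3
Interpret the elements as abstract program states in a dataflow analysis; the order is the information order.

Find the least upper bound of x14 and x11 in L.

Common upper bounds of {x14, x11}: x18.
The least among these is x18.

x18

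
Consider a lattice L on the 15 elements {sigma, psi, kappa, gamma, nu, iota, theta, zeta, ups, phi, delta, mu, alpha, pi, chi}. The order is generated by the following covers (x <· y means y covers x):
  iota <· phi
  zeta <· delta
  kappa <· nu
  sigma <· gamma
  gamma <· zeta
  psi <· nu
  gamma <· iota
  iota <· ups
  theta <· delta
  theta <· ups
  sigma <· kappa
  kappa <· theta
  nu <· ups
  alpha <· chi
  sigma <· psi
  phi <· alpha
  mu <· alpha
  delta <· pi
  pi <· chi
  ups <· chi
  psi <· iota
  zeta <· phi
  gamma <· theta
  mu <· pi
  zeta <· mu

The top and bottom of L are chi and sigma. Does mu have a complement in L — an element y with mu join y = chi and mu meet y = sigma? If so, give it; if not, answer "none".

nu

Need y with mu ∨ y = chi and mu ∧ y = sigma.
Checking each element gives: nu.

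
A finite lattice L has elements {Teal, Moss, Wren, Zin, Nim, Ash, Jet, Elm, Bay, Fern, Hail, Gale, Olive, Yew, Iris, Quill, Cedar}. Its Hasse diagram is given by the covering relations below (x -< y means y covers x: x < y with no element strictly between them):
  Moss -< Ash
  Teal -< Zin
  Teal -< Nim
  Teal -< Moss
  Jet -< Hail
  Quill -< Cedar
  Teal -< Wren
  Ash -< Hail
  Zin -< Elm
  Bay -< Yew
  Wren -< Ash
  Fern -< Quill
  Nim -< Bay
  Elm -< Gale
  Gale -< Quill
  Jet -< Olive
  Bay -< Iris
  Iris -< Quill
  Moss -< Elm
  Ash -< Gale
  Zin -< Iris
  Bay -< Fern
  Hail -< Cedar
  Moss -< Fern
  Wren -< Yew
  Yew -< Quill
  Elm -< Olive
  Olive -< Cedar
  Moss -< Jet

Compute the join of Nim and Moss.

Fern

Common upper bounds of {Nim, Moss}: Cedar, Fern, Quill.
The least among these is Fern.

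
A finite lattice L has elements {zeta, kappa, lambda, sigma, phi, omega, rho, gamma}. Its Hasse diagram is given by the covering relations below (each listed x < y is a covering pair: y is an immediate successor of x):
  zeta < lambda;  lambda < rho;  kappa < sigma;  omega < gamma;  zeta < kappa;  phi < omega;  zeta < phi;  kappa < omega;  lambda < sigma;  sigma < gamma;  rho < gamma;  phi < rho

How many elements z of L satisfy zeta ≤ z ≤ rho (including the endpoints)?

The interval [zeta, rho] = {lambda, phi, rho, zeta}, which has 4 elements.

4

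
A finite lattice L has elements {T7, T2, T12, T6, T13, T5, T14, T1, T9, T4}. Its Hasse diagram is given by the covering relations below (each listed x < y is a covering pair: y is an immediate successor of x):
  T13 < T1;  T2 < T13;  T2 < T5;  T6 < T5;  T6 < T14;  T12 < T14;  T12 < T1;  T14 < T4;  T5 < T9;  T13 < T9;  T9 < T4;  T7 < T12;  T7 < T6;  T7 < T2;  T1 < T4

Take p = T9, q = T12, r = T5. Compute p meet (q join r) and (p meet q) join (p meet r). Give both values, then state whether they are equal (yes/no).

q join r = T4, so p meet (q join r) = T9 meet T4 = T9.
p meet q = T7 and p meet r = T5, so (p meet q) join (p meet r) = T7 join T5 = T5.
Equal: no.

T9; T5; no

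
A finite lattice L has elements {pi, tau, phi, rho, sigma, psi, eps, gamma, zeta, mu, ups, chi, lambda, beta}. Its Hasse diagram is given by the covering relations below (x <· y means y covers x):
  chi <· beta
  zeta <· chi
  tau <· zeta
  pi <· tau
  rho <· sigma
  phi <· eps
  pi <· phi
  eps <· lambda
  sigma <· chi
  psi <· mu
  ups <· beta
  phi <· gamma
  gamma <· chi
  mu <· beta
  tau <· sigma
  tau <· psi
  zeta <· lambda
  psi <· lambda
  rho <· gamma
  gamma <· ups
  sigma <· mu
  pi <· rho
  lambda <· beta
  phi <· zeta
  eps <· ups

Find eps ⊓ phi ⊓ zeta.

phi

Common lower bounds of {eps, phi, zeta}: phi, pi.
The greatest among these is phi.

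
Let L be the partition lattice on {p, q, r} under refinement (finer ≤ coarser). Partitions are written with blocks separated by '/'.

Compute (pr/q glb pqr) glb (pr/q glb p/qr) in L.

p/q/r

pr/q ∧ pqr = pr/q
pr/q ∧ p/qr = p/q/r
pr/q ∧ p/q/r = p/q/r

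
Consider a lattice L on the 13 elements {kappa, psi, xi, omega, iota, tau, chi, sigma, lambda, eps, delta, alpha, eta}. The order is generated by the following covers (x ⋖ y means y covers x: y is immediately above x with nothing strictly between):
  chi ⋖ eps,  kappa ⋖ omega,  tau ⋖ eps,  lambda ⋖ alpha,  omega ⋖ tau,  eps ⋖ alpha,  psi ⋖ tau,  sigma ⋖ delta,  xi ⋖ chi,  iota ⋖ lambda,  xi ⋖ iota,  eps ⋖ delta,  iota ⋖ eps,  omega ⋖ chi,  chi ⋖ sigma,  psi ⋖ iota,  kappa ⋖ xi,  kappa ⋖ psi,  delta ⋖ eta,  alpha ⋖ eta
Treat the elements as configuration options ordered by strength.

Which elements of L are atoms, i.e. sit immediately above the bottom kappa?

omega, psi, xi

The atoms are exactly the elements that cover kappa: omega, psi, xi.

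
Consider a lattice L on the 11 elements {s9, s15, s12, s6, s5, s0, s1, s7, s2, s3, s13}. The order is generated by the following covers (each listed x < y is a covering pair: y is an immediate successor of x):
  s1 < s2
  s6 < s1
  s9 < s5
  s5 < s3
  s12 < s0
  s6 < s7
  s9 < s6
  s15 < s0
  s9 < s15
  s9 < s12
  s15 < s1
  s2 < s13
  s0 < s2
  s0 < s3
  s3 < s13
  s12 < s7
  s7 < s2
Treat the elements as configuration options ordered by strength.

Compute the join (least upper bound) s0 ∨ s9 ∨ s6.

Common upper bounds of {s0, s9, s6}: s13, s2.
The least among these is s2.

s2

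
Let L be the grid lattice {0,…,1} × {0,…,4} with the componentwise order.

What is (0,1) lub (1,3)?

(1,3)

In a product of chains, the join is componentwise max, giving (1,3).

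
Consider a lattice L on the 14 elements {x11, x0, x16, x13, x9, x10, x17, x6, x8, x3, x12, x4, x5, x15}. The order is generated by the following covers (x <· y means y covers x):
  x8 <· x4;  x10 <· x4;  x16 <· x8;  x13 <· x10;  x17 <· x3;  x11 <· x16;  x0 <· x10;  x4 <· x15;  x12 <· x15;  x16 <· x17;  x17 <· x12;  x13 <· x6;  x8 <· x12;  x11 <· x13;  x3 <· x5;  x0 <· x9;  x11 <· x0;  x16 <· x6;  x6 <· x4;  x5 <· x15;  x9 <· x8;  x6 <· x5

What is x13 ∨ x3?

x5

Common upper bounds of {x13, x3}: x15, x5.
The least among these is x5.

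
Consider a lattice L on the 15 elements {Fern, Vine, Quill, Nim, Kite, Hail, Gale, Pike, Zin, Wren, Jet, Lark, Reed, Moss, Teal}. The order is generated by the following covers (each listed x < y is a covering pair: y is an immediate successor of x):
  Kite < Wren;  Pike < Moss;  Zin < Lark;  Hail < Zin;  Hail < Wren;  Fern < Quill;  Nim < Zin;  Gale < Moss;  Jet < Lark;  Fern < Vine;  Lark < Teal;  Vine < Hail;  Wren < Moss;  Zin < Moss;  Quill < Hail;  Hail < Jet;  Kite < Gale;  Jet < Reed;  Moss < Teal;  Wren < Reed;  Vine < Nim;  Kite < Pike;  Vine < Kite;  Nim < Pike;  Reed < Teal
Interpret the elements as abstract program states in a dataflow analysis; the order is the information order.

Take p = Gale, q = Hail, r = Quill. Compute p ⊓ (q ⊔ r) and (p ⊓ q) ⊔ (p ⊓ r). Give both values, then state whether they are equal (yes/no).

Vine; Vine; yes

q ⊔ r = Hail, so p ⊓ (q ⊔ r) = Gale ⊓ Hail = Vine.
p ⊓ q = Vine and p ⊓ r = Fern, so (p ⊓ q) ⊔ (p ⊓ r) = Vine ⊔ Fern = Vine.
Equal: yes.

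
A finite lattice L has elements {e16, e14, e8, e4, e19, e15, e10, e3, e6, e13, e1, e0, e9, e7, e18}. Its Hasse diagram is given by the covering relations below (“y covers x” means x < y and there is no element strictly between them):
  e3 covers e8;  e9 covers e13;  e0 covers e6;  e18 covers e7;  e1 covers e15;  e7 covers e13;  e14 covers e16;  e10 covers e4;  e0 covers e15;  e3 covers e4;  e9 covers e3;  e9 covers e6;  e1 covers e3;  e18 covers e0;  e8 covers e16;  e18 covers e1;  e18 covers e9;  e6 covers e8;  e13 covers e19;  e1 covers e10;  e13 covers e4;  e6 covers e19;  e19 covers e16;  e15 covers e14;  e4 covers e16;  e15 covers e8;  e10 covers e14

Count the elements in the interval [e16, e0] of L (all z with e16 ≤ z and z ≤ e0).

7

The interval [e16, e0] = {e0, e14, e15, e16, e19, e6, e8}, which has 7 elements.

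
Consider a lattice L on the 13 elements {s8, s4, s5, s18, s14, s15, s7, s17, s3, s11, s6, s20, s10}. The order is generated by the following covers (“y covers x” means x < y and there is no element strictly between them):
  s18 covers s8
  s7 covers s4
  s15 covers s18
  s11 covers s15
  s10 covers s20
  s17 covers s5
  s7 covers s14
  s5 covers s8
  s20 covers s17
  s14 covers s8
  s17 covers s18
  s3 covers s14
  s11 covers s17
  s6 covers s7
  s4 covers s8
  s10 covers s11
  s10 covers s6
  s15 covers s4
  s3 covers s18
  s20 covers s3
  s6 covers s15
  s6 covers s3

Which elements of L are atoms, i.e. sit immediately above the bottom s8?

s14, s18, s4, s5

The atoms are exactly the elements that cover s8: s14, s18, s4, s5.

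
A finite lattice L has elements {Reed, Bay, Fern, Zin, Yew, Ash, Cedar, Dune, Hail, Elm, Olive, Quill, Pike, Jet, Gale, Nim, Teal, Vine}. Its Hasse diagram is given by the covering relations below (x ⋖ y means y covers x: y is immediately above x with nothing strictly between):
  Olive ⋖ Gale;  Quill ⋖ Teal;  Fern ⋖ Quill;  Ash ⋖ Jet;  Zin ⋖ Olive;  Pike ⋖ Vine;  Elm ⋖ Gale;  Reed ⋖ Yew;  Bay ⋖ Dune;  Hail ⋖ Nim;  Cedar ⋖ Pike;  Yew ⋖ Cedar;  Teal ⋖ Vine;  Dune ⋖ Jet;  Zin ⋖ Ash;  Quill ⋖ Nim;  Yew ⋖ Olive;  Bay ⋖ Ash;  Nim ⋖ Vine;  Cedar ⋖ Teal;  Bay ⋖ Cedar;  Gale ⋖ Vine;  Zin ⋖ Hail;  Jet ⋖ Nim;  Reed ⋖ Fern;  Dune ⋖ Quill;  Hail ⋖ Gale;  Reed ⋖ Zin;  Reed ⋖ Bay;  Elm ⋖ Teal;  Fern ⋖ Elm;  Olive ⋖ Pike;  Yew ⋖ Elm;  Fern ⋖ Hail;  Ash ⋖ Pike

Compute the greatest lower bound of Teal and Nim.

Quill

Common lower bounds of {Teal, Nim}: Bay, Dune, Fern, Quill, Reed.
The greatest among these is Quill.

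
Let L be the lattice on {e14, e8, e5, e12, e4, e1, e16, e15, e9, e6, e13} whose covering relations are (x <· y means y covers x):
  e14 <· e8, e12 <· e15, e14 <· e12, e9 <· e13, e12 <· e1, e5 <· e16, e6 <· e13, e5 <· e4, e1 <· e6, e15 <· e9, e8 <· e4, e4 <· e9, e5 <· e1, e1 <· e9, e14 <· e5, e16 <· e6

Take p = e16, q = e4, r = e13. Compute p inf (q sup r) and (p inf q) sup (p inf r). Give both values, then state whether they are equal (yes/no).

e16; e16; yes

q sup r = e13, so p inf (q sup r) = e16 inf e13 = e16.
p inf q = e5 and p inf r = e16, so (p inf q) sup (p inf r) = e5 sup e16 = e16.
Equal: yes.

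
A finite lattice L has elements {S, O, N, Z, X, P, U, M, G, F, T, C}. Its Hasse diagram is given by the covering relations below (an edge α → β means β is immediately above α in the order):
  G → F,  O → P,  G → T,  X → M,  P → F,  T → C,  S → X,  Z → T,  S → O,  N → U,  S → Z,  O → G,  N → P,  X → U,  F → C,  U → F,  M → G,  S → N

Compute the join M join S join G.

G

Common upper bounds of {M, S, G}: C, F, G, T.
The least among these is G.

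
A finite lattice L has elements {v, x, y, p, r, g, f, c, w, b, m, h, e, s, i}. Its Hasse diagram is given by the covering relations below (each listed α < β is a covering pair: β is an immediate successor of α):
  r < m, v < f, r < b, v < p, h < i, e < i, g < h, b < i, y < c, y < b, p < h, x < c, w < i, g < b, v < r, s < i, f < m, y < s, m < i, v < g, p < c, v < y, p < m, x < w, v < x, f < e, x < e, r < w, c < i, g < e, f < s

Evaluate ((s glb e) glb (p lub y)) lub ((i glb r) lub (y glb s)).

s ∧ e = f
p ∨ y = c
f ∧ c = v
i ∧ r = r
y ∧ s = y
r ∨ y = b
v ∨ b = b

b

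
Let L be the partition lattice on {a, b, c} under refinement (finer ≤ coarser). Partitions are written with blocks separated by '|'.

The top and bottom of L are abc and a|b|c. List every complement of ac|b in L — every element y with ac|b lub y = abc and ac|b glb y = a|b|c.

Need y with ac|b ∨ y = abc and ac|b ∧ y = a|b|c.
Checking each element gives: ab|c, a|bc.

ab|c, a|bc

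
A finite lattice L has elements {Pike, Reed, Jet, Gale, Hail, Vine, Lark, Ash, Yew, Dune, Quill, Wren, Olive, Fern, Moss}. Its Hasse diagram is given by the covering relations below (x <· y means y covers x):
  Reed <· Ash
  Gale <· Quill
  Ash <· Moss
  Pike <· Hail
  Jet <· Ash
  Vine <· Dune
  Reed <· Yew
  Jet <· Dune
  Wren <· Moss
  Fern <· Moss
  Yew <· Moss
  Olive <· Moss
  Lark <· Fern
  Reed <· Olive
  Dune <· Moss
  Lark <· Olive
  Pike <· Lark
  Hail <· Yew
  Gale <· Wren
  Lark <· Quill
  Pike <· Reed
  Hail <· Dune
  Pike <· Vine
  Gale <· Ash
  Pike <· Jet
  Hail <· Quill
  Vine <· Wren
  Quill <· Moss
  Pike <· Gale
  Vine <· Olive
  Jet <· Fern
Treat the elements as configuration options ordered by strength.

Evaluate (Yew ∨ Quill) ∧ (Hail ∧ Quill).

Yew ∨ Quill = Moss
Hail ∧ Quill = Hail
Moss ∧ Hail = Hail

Hail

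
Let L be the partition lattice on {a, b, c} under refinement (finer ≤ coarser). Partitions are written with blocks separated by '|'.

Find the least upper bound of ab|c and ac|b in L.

Common upper bounds of {ab|c, ac|b}: abc.
The least among these is abc.

abc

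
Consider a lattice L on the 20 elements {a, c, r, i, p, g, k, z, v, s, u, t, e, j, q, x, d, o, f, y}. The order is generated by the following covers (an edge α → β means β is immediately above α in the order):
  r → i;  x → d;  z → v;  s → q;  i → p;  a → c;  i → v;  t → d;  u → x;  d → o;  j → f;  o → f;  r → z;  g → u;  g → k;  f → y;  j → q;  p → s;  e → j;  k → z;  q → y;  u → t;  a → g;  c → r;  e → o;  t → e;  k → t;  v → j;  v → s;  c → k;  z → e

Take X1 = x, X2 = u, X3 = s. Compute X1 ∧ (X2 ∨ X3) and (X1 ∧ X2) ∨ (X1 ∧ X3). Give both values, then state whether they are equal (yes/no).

u; u; yes

X2 ∨ X3 = q, so X1 ∧ (X2 ∨ X3) = x ∧ q = u.
X1 ∧ X2 = u and X1 ∧ X3 = g, so (X1 ∧ X2) ∨ (X1 ∧ X3) = u ∨ g = u.
Equal: yes.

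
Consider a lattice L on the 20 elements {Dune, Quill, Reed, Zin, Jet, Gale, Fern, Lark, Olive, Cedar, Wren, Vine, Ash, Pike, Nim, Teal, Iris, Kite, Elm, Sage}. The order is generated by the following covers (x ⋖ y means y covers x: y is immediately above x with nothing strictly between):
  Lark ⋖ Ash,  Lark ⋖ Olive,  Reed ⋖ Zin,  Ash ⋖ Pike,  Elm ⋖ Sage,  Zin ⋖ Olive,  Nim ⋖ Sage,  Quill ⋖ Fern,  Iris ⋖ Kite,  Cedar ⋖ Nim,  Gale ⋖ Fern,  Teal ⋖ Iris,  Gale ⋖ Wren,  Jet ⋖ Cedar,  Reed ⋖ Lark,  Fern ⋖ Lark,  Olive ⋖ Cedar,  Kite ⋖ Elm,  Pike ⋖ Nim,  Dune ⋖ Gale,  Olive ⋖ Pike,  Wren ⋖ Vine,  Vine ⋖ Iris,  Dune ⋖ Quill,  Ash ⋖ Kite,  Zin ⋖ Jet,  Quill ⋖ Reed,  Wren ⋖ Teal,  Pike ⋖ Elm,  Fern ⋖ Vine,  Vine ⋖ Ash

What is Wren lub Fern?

Common upper bounds of {Wren, Fern}: Ash, Elm, Iris, Kite, Nim, Pike, Sage, Vine.
The least among these is Vine.

Vine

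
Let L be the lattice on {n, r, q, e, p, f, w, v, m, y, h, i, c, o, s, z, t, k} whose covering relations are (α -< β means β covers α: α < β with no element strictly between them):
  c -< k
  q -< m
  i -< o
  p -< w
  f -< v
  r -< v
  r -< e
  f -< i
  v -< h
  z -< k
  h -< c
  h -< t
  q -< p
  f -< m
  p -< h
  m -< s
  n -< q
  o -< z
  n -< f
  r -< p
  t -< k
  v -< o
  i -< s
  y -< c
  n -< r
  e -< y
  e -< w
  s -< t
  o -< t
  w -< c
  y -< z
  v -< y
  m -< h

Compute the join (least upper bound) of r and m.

h

Common upper bounds of {r, m}: c, h, k, t.
The least among these is h.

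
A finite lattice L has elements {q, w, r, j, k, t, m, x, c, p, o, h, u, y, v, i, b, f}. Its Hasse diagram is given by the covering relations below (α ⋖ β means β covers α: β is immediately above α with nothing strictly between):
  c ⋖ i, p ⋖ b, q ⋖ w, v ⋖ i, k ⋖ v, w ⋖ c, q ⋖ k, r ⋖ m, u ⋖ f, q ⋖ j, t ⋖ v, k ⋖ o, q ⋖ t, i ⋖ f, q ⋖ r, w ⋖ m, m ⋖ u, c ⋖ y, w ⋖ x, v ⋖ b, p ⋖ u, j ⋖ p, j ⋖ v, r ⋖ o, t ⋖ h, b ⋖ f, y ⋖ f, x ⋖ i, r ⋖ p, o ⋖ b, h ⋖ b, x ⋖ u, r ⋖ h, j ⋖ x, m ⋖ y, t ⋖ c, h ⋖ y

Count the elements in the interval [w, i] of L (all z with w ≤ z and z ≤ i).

4

The interval [w, i] = {c, i, w, x}, which has 4 elements.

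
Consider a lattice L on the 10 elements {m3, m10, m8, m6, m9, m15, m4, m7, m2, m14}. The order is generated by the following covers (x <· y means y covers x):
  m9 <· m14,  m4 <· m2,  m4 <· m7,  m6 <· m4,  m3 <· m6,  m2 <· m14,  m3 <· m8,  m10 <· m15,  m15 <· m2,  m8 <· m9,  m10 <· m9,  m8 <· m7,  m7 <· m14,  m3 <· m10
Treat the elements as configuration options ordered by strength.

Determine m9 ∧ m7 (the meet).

m8

Common lower bounds of {m9, m7}: m3, m8.
The greatest among these is m8.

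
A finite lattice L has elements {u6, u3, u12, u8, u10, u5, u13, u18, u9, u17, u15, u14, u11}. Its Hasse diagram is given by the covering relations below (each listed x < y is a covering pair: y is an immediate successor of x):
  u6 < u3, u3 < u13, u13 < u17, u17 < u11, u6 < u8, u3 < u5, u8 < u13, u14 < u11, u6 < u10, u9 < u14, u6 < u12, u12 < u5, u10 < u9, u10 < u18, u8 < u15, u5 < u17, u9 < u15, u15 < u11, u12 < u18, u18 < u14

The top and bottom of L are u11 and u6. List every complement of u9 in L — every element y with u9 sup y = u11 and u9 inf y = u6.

u13, u17, u3, u5

Need y with u9 ∨ y = u11 and u9 ∧ y = u6.
Checking each element gives: u13, u17, u3, u5.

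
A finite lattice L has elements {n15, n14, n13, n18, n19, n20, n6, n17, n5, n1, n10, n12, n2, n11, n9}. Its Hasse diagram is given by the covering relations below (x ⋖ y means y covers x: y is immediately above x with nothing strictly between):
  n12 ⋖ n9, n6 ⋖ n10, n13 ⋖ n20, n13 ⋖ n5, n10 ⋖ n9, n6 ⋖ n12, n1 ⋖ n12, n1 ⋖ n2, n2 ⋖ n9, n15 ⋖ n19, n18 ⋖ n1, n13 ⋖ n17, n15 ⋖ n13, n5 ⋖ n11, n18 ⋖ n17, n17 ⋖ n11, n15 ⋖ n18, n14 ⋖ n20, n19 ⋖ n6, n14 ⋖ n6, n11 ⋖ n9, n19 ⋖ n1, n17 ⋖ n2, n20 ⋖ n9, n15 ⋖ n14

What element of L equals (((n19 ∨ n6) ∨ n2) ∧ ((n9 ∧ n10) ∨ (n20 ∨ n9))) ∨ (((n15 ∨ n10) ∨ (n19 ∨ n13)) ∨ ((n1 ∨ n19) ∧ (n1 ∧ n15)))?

n9

n19 ∨ n6 = n6
n6 ∨ n2 = n9
n9 ∧ n10 = n10
n20 ∨ n9 = n9
n10 ∨ n9 = n9
n9 ∧ n9 = n9
n15 ∨ n10 = n10
n19 ∨ n13 = n2
n10 ∨ n2 = n9
n1 ∨ n19 = n1
n1 ∧ n15 = n15
n1 ∧ n15 = n15
n9 ∨ n15 = n9
n9 ∨ n9 = n9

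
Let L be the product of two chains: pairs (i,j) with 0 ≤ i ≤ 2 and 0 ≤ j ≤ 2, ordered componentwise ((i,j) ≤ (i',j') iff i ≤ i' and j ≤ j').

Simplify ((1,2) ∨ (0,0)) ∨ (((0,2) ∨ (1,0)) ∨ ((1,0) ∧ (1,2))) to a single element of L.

(1,2)

(1,2) ∨ (0,0) = (1,2)
(0,2) ∨ (1,0) = (1,2)
(1,0) ∧ (1,2) = (1,0)
(1,2) ∨ (1,0) = (1,2)
(1,2) ∨ (1,2) = (1,2)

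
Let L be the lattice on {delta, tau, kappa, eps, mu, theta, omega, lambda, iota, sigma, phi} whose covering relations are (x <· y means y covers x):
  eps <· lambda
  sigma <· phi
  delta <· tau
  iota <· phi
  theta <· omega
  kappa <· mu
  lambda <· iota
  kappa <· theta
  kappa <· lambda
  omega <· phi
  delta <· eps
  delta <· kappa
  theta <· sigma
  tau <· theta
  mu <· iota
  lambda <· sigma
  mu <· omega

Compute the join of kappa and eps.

Common upper bounds of {kappa, eps}: iota, lambda, phi, sigma.
The least among these is lambda.

lambda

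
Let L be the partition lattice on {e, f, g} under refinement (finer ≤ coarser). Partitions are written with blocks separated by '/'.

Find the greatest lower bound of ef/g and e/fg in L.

Common lower bounds of {ef/g, e/fg}: e/f/g.
The greatest among these is e/f/g.

e/f/g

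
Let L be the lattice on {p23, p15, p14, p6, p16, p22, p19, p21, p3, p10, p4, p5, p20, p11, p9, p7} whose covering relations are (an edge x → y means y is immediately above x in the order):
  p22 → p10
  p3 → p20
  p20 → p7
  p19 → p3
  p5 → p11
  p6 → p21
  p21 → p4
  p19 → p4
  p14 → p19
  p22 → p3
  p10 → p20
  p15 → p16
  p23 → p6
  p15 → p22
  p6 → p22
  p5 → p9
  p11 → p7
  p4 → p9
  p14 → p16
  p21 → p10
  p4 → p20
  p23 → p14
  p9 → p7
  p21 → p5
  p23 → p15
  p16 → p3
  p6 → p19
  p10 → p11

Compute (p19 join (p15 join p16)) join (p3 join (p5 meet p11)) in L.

p7

p15 ∨ p16 = p16
p19 ∨ p16 = p3
p5 ∧ p11 = p5
p3 ∨ p5 = p7
p3 ∨ p7 = p7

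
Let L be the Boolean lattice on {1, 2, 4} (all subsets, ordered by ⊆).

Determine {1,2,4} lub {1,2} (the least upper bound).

{1,2,4}

Common upper bounds of {{1,2,4}, {1,2}}: {1,2,4}.
The least among these is {1,2,4}.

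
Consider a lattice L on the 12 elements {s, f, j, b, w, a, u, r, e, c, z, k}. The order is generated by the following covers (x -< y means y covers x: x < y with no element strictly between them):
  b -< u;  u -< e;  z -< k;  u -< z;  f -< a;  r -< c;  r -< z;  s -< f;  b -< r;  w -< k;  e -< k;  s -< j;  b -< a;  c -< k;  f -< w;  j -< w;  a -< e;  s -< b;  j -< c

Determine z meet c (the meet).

r

Common lower bounds of {z, c}: b, r, s.
The greatest among these is r.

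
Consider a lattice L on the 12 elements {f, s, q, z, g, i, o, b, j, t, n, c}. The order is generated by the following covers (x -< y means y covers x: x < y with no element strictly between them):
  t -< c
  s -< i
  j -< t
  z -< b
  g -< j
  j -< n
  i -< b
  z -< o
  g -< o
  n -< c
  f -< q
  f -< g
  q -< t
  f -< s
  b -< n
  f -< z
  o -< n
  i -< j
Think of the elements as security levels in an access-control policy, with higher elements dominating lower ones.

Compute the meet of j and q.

f

Common lower bounds of {j, q}: f.
The greatest among these is f.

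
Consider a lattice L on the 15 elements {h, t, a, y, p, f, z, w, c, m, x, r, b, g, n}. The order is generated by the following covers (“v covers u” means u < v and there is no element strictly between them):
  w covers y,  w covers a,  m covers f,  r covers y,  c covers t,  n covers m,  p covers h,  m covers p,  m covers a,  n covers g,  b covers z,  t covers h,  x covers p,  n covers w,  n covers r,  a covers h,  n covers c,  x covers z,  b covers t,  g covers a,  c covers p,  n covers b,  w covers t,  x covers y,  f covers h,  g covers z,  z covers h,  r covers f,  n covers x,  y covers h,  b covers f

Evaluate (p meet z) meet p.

p ∧ z = h
h ∧ p = h

h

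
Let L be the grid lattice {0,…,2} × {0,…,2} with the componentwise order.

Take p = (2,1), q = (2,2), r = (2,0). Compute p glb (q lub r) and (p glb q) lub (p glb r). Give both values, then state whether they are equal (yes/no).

(2,1); (2,1); yes

q lub r = (2,2), so p glb (q lub r) = (2,1) glb (2,2) = (2,1).
p glb q = (2,1) and p glb r = (2,0), so (p glb q) lub (p glb r) = (2,1) lub (2,0) = (2,1).
Equal: yes.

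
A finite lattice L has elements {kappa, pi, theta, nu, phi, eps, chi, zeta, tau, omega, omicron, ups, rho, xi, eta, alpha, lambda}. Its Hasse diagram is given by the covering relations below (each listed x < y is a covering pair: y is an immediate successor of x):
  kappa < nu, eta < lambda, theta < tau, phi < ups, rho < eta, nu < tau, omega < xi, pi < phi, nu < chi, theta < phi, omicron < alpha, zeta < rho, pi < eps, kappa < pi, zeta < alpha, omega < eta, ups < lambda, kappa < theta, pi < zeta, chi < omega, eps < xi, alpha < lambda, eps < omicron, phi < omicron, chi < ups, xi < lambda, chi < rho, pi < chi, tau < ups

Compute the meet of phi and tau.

Common lower bounds of {phi, tau}: kappa, theta.
The greatest among these is theta.

theta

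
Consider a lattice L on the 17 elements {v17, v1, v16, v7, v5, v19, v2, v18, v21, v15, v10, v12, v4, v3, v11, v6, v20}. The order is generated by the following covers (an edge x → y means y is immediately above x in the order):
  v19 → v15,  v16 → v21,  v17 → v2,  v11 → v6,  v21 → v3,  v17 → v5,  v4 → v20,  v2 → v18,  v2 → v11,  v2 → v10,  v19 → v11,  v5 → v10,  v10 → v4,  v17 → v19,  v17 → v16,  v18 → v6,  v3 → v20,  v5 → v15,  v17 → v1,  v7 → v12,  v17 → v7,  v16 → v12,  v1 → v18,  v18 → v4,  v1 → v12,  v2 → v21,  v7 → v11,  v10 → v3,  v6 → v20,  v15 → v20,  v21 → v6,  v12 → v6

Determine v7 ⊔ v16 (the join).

Common upper bounds of {v7, v16}: v12, v20, v6.
The least among these is v12.

v12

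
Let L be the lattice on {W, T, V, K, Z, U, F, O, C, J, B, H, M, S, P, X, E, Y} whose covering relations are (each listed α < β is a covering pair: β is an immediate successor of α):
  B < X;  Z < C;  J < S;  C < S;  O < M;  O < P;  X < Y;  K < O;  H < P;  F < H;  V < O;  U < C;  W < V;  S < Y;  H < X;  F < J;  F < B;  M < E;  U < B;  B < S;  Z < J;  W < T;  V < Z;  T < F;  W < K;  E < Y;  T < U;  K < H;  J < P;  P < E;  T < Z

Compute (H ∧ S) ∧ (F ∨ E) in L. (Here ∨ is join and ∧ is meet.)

F

H ∧ S = F
F ∨ E = E
F ∧ E = F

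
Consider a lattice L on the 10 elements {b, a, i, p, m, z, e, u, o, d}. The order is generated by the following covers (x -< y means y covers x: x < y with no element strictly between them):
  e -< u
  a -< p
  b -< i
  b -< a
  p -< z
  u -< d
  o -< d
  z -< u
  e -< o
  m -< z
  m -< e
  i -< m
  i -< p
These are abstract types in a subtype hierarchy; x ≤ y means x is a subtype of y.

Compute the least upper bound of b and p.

Common upper bounds of {b, p}: d, p, u, z.
The least among these is p.

p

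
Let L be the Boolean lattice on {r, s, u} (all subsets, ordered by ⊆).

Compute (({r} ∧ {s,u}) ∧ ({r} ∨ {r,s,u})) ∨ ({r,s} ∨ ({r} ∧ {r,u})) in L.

{r,s}

{r} ∧ {s,u} = {}
{r} ∨ {r,s,u} = {r,s,u}
{} ∧ {r,s,u} = {}
{r} ∧ {r,u} = {r}
{r,s} ∨ {r} = {r,s}
{} ∨ {r,s} = {r,s}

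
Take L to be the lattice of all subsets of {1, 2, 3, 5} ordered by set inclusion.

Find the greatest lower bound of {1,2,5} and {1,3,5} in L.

Common lower bounds of {{1,2,5}, {1,3,5}}: {1,5}, {1}, {5}, {}.
The greatest among these is {1,5}.

{1,5}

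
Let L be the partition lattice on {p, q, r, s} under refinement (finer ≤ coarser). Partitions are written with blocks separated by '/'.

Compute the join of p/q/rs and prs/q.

prs/q

Common upper bounds of {p/q/rs, prs/q}: pqrs, prs/q.
The least among these is prs/q.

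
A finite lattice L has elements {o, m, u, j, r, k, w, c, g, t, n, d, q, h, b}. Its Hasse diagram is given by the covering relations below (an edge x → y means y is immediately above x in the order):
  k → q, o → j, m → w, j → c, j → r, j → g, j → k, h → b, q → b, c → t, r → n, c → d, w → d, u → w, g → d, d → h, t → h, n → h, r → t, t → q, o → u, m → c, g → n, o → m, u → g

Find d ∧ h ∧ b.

Common lower bounds of {d, h, b}: c, d, g, j, m, o, u, w.
The greatest among these is d.

d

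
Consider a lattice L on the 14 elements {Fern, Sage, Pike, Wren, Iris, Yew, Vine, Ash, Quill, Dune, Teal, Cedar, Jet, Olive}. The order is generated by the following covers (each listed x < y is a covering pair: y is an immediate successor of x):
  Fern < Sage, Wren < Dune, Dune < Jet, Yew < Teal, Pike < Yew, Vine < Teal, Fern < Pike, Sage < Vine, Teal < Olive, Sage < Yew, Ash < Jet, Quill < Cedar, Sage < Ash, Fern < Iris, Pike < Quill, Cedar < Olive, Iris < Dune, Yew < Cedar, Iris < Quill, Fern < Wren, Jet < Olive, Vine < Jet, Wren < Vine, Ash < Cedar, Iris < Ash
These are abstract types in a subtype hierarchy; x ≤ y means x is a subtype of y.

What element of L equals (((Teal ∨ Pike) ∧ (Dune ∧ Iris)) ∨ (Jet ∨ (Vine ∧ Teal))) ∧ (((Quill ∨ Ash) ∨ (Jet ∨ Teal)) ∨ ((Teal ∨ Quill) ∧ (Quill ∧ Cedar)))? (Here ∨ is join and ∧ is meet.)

Teal ∨ Pike = Teal
Dune ∧ Iris = Iris
Teal ∧ Iris = Fern
Vine ∧ Teal = Vine
Jet ∨ Vine = Jet
Fern ∨ Jet = Jet
Quill ∨ Ash = Cedar
Jet ∨ Teal = Olive
Cedar ∨ Olive = Olive
Teal ∨ Quill = Olive
Quill ∧ Cedar = Quill
Olive ∧ Quill = Quill
Olive ∨ Quill = Olive
Jet ∧ Olive = Jet

Jet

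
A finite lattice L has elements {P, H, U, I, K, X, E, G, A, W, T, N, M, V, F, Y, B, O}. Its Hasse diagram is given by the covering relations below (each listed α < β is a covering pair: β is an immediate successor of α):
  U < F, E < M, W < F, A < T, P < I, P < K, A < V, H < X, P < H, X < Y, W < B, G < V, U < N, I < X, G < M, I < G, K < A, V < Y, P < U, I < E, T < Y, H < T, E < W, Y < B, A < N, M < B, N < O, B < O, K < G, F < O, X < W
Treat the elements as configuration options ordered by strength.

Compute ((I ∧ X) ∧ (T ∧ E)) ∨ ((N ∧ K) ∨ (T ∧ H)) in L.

I ∧ X = I
T ∧ E = P
I ∧ P = P
N ∧ K = K
T ∧ H = H
K ∨ H = T
P ∨ T = T

T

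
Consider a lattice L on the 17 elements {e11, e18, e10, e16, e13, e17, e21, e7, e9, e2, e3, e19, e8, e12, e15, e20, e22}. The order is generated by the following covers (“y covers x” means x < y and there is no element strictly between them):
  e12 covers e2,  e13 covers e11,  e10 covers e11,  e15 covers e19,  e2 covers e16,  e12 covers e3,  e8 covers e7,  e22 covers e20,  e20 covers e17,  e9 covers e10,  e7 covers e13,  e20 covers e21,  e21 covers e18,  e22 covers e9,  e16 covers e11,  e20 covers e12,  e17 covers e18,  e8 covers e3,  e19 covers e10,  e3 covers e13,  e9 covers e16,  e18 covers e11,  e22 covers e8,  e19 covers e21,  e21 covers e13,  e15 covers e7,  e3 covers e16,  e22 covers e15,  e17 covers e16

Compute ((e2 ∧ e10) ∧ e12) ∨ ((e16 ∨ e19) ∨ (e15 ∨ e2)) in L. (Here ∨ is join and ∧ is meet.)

e2 ∧ e10 = e11
e11 ∧ e12 = e11
e16 ∨ e19 = e22
e15 ∨ e2 = e22
e22 ∨ e22 = e22
e11 ∨ e22 = e22

e22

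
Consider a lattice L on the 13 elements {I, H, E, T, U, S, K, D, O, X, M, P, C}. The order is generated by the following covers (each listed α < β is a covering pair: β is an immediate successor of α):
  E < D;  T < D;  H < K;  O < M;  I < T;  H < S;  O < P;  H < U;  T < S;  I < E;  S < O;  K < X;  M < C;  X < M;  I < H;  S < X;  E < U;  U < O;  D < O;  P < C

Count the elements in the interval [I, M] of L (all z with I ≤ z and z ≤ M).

The interval [I, M] = {D, E, H, I, K, M, O, S, T, U, X}, which has 11 elements.

11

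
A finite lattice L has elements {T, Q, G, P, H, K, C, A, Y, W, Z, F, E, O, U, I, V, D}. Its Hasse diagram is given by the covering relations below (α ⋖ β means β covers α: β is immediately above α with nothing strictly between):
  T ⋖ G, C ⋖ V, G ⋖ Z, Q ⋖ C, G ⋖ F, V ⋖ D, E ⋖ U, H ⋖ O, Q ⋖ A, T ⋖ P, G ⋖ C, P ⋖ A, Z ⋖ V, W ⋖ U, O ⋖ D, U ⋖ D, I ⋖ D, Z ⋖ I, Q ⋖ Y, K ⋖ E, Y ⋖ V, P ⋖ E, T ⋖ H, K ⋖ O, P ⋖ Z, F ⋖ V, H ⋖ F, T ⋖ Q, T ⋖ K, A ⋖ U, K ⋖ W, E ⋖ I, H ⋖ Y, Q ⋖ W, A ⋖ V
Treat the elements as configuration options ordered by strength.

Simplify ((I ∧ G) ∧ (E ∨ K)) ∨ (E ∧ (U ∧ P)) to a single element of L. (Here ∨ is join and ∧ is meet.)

P

I ∧ G = G
E ∨ K = E
G ∧ E = T
U ∧ P = P
E ∧ P = P
T ∨ P = P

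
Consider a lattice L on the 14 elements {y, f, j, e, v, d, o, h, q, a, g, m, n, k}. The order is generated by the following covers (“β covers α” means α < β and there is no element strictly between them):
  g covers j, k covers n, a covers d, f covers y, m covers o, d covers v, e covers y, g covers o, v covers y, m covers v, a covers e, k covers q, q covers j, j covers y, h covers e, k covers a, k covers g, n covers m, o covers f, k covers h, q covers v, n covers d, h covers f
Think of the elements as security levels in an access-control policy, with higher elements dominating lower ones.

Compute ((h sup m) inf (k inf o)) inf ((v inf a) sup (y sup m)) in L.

h ∨ m = k
k ∧ o = o
k ∧ o = o
v ∧ a = v
y ∨ m = m
v ∨ m = m
o ∧ m = o

o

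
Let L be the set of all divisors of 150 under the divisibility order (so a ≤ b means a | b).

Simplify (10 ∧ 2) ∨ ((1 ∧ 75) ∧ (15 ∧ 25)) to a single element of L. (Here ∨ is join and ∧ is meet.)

10 ∧ 2 = 2
1 ∧ 75 = 1
15 ∧ 25 = 5
1 ∧ 5 = 1
2 ∨ 1 = 2

2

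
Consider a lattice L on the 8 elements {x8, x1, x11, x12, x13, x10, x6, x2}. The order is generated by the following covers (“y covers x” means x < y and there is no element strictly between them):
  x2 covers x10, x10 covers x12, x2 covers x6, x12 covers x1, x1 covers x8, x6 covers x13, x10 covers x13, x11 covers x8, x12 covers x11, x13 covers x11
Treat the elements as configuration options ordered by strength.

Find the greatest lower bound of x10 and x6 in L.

x13

Common lower bounds of {x10, x6}: x11, x13, x8.
The greatest among these is x13.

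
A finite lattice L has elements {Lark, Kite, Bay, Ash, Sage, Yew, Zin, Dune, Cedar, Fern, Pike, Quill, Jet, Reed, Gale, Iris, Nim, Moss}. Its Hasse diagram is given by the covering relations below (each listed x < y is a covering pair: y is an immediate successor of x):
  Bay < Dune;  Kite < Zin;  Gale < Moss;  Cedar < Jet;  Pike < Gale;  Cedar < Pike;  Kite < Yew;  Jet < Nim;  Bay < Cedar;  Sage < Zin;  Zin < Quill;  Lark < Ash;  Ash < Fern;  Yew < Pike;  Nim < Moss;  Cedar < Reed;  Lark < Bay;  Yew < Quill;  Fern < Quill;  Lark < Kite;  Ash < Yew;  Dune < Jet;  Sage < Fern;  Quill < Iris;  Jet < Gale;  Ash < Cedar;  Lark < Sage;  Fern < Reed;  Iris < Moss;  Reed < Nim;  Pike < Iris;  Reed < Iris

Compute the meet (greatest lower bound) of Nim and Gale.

Common lower bounds of {Nim, Gale}: Ash, Bay, Cedar, Dune, Jet, Lark.
The greatest among these is Jet.

Jet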